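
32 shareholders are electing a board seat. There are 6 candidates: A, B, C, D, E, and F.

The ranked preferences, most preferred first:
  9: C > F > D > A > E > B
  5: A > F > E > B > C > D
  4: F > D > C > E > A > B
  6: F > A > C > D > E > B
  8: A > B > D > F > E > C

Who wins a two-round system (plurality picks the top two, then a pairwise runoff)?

Round 1 first-place votes: A 13, B 0, C 9, D 0, E 0, F 10. A and F advance.
Runoff: A is ranked above F on 13 ballots, F above A on 19.

F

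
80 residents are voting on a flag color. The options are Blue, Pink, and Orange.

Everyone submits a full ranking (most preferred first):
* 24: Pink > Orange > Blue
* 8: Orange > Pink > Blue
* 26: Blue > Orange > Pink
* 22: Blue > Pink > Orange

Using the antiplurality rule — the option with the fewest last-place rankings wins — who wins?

Last-place votes: Blue 32, Pink 26, Orange 22.

Orange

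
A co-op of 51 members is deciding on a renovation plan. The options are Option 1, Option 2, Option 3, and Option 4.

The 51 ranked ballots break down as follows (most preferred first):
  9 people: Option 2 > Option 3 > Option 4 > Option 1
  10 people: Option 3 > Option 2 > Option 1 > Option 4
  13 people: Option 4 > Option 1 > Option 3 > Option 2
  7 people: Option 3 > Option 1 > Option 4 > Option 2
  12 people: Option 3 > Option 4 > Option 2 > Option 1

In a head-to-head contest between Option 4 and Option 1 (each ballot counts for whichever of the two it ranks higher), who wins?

Option 4 is ranked above Option 1 on 34 ballots; Option 1 above Option 4 on 17.

Option 4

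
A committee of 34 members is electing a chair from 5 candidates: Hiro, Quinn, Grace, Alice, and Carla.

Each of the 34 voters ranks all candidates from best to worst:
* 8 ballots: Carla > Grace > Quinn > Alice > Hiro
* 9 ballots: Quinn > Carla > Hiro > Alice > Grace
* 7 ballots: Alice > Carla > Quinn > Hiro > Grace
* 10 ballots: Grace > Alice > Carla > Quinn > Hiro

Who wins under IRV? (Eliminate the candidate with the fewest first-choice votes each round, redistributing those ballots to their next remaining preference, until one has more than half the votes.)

Carla

Round 1: Hiro 0, Quinn 9, Grace 10, Alice 7, Carla 8. Hiro eliminated.
Round 2: Quinn 9, Grace 10, Alice 7, Carla 8. Alice eliminated.
Round 3: Quinn 9, Grace 10, Carla 15. Quinn eliminated.
Round 4: Grace 10, Carla 24. Carla has a majority (≥18).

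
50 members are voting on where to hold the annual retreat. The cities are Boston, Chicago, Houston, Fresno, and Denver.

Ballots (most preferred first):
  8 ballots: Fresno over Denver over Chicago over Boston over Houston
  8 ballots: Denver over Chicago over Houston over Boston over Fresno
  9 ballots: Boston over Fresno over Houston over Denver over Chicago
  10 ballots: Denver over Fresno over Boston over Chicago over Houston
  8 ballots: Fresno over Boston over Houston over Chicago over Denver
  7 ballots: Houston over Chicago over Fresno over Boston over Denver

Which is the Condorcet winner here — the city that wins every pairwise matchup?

Fresno

Fresno vs Boston: 33–17
Fresno vs Chicago: 35–15
Fresno vs Houston: 35–15
Fresno vs Denver: 32–18
Fresno beats every other city.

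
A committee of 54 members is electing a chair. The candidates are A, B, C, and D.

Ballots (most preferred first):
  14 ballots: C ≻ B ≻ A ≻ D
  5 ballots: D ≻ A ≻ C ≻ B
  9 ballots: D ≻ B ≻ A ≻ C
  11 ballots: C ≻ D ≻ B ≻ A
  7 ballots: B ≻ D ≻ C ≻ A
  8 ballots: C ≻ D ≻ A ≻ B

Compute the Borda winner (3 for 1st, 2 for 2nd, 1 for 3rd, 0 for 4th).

A: 14×1 + 5×2 + 9×1 + 11×0 + 7×0 + 8×1 = 41
B: 14×2 + 5×0 + 9×2 + 11×1 + 7×3 + 8×0 = 78
C: 14×3 + 5×1 + 9×0 + 11×3 + 7×1 + 8×3 = 111
D: 14×0 + 5×3 + 9×3 + 11×2 + 7×2 + 8×2 = 94

C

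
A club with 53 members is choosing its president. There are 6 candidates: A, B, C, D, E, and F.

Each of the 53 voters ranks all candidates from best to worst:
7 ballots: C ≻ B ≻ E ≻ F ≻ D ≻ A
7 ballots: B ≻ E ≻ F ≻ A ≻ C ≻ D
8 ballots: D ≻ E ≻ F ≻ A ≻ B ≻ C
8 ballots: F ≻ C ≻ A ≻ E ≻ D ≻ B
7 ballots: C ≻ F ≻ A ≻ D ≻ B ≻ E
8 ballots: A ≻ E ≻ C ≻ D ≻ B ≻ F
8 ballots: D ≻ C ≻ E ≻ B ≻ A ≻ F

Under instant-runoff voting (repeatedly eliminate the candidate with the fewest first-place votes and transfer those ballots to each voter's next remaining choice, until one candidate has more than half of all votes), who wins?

C

Round 1: A 8, B 7, C 14, D 16, E 0, F 8. E eliminated.
Round 2: A 8, B 7, C 14, D 16, F 8. B eliminated.
Round 3: A 8, C 14, D 16, F 15. A eliminated.
Round 4: C 22, D 16, F 15. F eliminated.
Round 5: C 37, D 16. C has a majority (≥27).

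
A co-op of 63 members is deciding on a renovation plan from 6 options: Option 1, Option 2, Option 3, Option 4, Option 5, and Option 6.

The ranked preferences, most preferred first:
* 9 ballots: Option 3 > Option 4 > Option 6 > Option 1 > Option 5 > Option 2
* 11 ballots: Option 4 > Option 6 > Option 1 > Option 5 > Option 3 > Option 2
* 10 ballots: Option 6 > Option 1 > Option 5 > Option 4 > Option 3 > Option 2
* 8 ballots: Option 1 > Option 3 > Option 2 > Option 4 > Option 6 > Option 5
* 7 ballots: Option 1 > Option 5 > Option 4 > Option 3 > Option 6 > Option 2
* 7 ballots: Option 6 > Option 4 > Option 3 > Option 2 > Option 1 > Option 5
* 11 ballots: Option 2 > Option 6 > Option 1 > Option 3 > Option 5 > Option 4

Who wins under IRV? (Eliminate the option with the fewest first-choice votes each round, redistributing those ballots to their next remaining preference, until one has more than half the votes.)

Option 4

Round 1: Option 1 15, Option 2 11, Option 3 9, Option 4 11, Option 5 0, Option 6 17. Option 5 eliminated.
Round 2: Option 1 15, Option 2 11, Option 3 9, Option 4 11, Option 6 17. Option 3 eliminated.
Round 3: Option 1 15, Option 2 11, Option 4 20, Option 6 17. Option 2 eliminated.
Round 4: Option 1 15, Option 4 20, Option 6 28. Option 1 eliminated.
Round 5: Option 4 35, Option 6 28. Option 4 has a majority (≥32).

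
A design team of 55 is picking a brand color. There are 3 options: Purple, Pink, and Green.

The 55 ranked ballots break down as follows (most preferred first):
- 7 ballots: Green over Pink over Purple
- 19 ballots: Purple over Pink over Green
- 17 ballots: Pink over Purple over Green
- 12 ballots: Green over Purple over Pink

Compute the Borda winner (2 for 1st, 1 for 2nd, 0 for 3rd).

Purple

Purple: 7×0 + 19×2 + 17×1 + 12×1 = 67
Pink: 7×1 + 19×1 + 17×2 + 12×0 = 60
Green: 7×2 + 19×0 + 17×0 + 12×2 = 38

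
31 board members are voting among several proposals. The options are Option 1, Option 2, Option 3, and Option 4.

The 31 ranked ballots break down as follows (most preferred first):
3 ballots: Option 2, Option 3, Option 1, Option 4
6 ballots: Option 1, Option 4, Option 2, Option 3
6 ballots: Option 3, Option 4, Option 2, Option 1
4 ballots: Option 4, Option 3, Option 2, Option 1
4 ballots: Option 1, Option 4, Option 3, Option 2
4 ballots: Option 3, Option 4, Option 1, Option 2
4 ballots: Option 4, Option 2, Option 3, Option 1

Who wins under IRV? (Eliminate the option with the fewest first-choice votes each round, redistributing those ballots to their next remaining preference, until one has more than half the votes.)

Round 1: Option 1 10, Option 2 3, Option 3 10, Option 4 8. Option 2 eliminated.
Round 2: Option 1 10, Option 3 13, Option 4 8. Option 4 eliminated.
Round 3: Option 1 10, Option 3 21. Option 3 has a majority (≥16).

Option 3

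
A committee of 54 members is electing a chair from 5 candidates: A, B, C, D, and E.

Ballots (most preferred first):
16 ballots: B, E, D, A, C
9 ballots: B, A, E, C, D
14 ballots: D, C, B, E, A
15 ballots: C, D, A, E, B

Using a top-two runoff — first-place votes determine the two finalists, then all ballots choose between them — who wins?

Round 1 first-place votes: A 0, B 25, C 15, D 14, E 0. B and C advance.
Runoff: B is ranked above C on 25 ballots, C above B on 29.

C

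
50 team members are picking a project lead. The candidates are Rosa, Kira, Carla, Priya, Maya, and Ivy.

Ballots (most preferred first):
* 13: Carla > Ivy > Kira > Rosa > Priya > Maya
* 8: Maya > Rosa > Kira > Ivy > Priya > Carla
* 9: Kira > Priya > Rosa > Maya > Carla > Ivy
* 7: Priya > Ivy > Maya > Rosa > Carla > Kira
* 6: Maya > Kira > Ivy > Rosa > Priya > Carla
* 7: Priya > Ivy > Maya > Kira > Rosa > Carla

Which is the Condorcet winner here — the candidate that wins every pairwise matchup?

Ivy vs Rosa: 33–17
Ivy vs Kira: 27–23
Ivy vs Carla: 28–22
Ivy vs Priya: 27–23
Ivy vs Maya: 27–23
Ivy beats every other candidate.

Ivy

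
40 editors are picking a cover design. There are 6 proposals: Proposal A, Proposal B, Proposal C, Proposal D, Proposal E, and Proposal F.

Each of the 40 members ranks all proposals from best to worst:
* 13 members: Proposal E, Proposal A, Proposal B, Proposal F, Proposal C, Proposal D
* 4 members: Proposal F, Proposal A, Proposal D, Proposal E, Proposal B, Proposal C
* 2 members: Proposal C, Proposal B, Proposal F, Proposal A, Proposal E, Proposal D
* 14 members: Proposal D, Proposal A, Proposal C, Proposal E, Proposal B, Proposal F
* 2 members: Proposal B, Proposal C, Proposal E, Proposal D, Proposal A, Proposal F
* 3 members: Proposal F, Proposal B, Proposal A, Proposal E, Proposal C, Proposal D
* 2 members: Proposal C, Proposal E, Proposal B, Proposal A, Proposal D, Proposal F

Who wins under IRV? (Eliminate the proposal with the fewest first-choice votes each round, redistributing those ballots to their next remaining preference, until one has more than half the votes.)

Round 1: Proposal A 0, Proposal B 2, Proposal C 4, Proposal D 14, Proposal E 13, Proposal F 7. Proposal A eliminated.
Round 2: Proposal B 2, Proposal C 4, Proposal D 14, Proposal E 13, Proposal F 7. Proposal B eliminated.
Round 3: Proposal C 6, Proposal D 14, Proposal E 13, Proposal F 7. Proposal C eliminated.
Round 4: Proposal D 14, Proposal E 17, Proposal F 9. Proposal F eliminated.
Round 5: Proposal D 18, Proposal E 22. Proposal E has a majority (≥21).

Proposal E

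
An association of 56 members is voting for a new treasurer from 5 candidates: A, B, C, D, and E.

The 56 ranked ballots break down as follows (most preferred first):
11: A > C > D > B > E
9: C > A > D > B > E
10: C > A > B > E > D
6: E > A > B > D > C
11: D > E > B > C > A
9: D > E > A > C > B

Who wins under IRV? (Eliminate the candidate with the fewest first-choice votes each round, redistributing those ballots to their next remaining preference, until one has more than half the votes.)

C

Round 1: A 11, B 0, C 19, D 20, E 6. B eliminated.
Round 2: A 11, C 19, D 20, E 6. E eliminated.
Round 3: A 17, C 19, D 20. A eliminated.
Round 4: C 30, D 26. C has a majority (≥29).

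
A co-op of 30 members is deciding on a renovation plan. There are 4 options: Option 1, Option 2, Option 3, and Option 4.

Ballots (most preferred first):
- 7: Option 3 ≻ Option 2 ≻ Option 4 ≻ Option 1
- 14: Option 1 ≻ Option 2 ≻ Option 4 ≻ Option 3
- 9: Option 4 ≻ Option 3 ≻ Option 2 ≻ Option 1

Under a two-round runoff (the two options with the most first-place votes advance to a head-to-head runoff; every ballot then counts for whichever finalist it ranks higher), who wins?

Option 4

Round 1 first-place votes: Option 1 14, Option 2 0, Option 3 7, Option 4 9. Option 1 and Option 4 advance.
Runoff: Option 1 is ranked above Option 4 on 14 ballots, Option 4 above Option 1 on 16.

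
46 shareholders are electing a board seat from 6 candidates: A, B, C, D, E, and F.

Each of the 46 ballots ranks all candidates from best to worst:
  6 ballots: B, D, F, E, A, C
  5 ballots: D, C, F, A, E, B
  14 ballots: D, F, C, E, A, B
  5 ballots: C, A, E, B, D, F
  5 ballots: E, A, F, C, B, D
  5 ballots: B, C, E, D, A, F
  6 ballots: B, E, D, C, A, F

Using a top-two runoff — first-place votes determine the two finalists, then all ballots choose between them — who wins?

Round 1 first-place votes: A 0, B 17, C 5, D 19, E 5, F 0. D and B advance.
Runoff: D is ranked above B on 19 ballots, B above D on 27.

B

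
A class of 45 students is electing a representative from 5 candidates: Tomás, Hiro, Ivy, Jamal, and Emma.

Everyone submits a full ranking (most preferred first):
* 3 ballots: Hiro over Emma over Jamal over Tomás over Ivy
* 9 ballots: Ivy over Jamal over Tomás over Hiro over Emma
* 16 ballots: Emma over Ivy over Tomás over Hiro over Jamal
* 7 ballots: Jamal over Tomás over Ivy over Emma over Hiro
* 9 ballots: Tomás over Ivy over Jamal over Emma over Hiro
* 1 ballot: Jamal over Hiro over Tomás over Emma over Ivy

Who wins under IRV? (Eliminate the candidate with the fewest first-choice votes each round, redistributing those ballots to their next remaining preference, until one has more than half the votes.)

Round 1: Tomás 9, Hiro 3, Ivy 9, Jamal 8, Emma 16. Hiro eliminated.
Round 2: Tomás 9, Ivy 9, Jamal 8, Emma 19. Jamal eliminated.
Round 3: Tomás 17, Ivy 9, Emma 19. Ivy eliminated.
Round 4: Tomás 26, Emma 19. Tomás has a majority (≥23).

Tomás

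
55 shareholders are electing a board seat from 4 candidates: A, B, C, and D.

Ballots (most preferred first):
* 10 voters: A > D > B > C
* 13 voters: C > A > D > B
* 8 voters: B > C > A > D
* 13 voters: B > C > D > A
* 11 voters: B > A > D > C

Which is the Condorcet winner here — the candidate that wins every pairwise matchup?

B vs A: 32–23
B vs C: 42–13
B vs D: 32–23
B beats every other candidate.

B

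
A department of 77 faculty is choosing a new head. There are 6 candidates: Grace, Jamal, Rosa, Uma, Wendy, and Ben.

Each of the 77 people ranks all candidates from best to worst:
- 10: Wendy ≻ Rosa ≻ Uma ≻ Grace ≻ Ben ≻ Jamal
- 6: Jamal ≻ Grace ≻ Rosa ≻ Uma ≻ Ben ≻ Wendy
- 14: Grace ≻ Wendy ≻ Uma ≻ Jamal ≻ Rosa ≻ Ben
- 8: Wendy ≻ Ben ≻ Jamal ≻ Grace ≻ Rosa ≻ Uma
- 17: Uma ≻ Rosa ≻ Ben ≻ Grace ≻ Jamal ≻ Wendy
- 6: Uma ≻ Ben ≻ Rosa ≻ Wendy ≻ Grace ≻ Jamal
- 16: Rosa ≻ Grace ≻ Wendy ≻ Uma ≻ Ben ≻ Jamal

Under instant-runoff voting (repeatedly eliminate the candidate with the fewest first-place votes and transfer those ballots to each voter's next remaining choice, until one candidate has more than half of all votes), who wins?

Round 1: Grace 14, Jamal 6, Rosa 16, Uma 23, Wendy 18, Ben 0. Ben eliminated.
Round 2: Grace 14, Jamal 6, Rosa 16, Uma 23, Wendy 18. Jamal eliminated.
Round 3: Grace 20, Rosa 16, Uma 23, Wendy 18. Rosa eliminated.
Round 4: Grace 36, Uma 23, Wendy 18. Wendy eliminated.
Round 5: Grace 44, Uma 33. Grace has a majority (≥39).

Grace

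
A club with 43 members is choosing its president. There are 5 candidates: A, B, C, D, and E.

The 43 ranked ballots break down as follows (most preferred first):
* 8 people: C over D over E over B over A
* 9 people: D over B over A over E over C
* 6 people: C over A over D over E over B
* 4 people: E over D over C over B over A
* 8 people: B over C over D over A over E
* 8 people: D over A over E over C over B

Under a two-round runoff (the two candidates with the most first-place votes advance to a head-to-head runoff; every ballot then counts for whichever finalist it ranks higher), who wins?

C

Round 1 first-place votes: A 0, B 8, C 14, D 17, E 4. D and C advance.
Runoff: D is ranked above C on 21 ballots, C above D on 22.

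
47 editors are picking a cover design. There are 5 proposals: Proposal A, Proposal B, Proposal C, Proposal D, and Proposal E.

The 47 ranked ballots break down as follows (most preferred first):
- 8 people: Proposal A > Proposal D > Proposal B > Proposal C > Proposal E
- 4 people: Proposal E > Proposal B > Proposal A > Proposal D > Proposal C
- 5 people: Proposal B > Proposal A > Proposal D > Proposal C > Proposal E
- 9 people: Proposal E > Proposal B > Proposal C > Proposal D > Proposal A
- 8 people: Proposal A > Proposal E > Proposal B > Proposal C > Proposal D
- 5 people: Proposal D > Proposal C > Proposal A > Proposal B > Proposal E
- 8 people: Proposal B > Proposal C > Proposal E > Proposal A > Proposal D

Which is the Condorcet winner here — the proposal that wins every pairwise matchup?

Proposal B vs Proposal A: 26–21
Proposal B vs Proposal C: 42–5
Proposal B vs Proposal D: 34–13
Proposal B vs Proposal E: 26–21
Proposal B beats every other proposal.

Proposal B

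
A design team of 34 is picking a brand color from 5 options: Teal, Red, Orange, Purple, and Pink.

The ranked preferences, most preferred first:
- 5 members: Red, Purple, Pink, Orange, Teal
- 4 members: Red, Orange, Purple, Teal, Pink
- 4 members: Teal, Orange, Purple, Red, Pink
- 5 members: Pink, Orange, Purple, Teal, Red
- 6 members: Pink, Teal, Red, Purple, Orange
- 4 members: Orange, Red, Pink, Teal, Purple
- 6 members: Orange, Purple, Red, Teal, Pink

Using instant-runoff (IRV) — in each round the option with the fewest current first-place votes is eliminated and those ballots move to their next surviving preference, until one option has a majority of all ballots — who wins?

Orange

Round 1: Teal 4, Red 9, Orange 10, Purple 0, Pink 11. Purple eliminated.
Round 2: Teal 4, Red 9, Orange 10, Pink 11. Teal eliminated.
Round 3: Red 9, Orange 14, Pink 11. Red eliminated.
Round 4: Orange 18, Pink 16. Orange has a majority (≥18).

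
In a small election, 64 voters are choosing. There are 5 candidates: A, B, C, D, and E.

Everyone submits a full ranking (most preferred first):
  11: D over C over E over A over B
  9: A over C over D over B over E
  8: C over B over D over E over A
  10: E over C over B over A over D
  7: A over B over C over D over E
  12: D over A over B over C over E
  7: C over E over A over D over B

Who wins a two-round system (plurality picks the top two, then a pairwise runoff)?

Round 1 first-place votes: A 16, B 0, C 15, D 23, E 10. D and A advance.
Runoff: D is ranked above A on 31 ballots, A above D on 33.

A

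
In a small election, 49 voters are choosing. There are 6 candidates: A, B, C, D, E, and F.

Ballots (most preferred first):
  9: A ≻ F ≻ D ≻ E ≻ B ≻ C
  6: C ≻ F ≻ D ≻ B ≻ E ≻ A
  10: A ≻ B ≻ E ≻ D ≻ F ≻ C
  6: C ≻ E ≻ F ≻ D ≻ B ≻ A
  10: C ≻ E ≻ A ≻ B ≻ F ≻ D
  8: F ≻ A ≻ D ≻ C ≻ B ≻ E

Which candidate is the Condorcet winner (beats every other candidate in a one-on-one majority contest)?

A

A vs B: 37–12
A vs C: 27–22
A vs D: 37–12
A vs E: 27–22
A vs F: 29–20
A beats every other candidate.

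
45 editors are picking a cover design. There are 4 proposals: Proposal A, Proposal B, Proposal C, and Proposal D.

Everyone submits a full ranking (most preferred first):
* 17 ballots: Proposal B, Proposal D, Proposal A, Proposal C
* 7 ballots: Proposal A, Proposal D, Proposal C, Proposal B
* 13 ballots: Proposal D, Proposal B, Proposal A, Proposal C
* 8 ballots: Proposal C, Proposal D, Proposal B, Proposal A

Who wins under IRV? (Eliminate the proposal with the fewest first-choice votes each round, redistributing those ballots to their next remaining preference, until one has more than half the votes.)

Proposal D

Round 1: Proposal A 7, Proposal B 17, Proposal C 8, Proposal D 13. Proposal A eliminated.
Round 2: Proposal B 17, Proposal C 8, Proposal D 20. Proposal C eliminated.
Round 3: Proposal B 17, Proposal D 28. Proposal D has a majority (≥23).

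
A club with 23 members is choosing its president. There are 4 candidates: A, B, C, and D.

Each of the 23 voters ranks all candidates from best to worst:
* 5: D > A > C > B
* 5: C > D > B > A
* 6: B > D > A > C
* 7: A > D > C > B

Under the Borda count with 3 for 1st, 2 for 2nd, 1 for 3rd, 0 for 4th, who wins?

D

A: 5×2 + 5×0 + 6×1 + 7×3 = 37
B: 5×0 + 5×1 + 6×3 + 7×0 = 23
C: 5×1 + 5×3 + 6×0 + 7×1 = 27
D: 5×3 + 5×2 + 6×2 + 7×2 = 51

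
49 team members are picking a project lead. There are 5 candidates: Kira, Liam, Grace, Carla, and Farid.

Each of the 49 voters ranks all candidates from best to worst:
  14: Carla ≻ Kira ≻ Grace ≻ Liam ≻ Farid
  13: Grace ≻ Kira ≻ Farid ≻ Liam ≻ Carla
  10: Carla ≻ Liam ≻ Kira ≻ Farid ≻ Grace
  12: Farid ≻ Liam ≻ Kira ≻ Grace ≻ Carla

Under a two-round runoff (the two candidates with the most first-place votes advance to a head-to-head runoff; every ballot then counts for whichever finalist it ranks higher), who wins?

Grace

Round 1 first-place votes: Kira 0, Liam 0, Grace 13, Carla 24, Farid 12. Carla and Grace advance.
Runoff: Carla is ranked above Grace on 24 ballots, Grace above Carla on 25.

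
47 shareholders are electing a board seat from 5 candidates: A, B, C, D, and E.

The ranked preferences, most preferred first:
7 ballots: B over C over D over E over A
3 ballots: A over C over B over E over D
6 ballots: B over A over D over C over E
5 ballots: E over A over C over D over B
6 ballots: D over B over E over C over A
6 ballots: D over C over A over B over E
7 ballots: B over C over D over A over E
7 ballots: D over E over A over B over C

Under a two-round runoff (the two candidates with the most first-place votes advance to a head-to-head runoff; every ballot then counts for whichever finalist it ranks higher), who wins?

D

Round 1 first-place votes: A 3, B 20, C 0, D 19, E 5. B and D advance.
Runoff: B is ranked above D on 23 ballots, D above B on 24.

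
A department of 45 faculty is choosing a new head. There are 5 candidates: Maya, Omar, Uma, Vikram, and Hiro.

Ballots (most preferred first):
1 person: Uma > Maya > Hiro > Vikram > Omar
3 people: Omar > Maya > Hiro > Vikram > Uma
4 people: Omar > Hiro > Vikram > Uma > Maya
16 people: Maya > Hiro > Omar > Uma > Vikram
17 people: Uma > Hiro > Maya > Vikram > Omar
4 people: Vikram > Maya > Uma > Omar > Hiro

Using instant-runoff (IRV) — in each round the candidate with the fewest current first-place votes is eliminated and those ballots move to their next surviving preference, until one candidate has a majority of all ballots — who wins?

Round 1: Maya 16, Omar 7, Uma 18, Vikram 4, Hiro 0. Hiro eliminated.
Round 2: Maya 16, Omar 7, Uma 18, Vikram 4. Vikram eliminated.
Round 3: Maya 20, Omar 7, Uma 18. Omar eliminated.
Round 4: Maya 23, Uma 22. Maya has a majority (≥23).

Maya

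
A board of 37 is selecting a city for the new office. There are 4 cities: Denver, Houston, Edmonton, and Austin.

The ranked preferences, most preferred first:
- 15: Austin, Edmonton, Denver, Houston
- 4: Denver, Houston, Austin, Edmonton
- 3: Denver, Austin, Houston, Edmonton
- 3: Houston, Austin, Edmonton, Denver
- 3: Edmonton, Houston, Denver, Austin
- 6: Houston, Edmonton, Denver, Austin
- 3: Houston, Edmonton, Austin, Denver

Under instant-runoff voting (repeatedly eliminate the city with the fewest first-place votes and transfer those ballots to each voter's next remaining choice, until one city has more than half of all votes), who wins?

Houston

Round 1: Denver 7, Houston 12, Edmonton 3, Austin 15. Edmonton eliminated.
Round 2: Denver 7, Houston 15, Austin 15. Denver eliminated.
Round 3: Houston 19, Austin 18. Houston has a majority (≥19).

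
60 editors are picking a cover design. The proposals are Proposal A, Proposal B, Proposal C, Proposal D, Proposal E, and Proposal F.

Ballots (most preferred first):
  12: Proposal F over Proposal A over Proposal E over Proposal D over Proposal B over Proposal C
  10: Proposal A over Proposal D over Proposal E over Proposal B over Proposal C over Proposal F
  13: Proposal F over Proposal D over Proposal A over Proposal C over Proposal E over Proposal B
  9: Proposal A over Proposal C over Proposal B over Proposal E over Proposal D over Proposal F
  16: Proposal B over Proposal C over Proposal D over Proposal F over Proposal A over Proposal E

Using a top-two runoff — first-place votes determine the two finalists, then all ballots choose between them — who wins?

Round 1 first-place votes: Proposal A 19, Proposal B 16, Proposal C 0, Proposal D 0, Proposal E 0, Proposal F 25. Proposal F and Proposal A advance.
Runoff: Proposal F is ranked above Proposal A on 41 ballots, Proposal A above Proposal F on 19.

Proposal F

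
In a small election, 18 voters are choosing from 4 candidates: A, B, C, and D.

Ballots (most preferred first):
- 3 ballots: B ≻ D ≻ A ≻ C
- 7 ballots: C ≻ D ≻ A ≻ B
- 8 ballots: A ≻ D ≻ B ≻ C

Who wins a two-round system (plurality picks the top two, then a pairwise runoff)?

Round 1 first-place votes: A 8, B 3, C 7, D 0. A and C advance.
Runoff: A is ranked above C on 11 ballots, C above A on 7.

A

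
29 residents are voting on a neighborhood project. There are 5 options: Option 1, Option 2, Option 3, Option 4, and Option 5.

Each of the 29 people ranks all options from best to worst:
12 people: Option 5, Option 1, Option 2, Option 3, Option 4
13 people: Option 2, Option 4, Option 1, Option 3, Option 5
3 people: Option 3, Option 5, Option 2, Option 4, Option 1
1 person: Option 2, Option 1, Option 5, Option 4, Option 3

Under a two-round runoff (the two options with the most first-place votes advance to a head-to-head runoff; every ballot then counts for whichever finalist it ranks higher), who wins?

Round 1 first-place votes: Option 1 0, Option 2 14, Option 3 3, Option 4 0, Option 5 12. Option 2 and Option 5 advance.
Runoff: Option 2 is ranked above Option 5 on 14 ballots, Option 5 above Option 2 on 15.

Option 5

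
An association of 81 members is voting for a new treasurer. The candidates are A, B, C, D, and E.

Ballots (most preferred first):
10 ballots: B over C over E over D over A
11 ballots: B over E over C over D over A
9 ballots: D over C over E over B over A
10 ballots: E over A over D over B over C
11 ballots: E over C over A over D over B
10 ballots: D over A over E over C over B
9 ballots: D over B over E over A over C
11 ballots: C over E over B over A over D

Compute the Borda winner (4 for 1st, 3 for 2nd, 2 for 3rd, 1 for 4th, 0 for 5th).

E

A: 10×0 + 11×0 + 9×0 + 10×3 + 11×2 + 10×3 + 9×1 + 11×1 = 102
B: 10×4 + 11×4 + 9×1 + 10×1 + 11×0 + 10×0 + 9×3 + 11×2 = 152
C: 10×3 + 11×2 + 9×3 + 10×0 + 11×3 + 10×1 + 9×0 + 11×4 = 166
D: 10×1 + 11×1 + 9×4 + 10×2 + 11×1 + 10×4 + 9×4 + 11×0 = 164
E: 10×2 + 11×3 + 9×2 + 10×4 + 11×4 + 10×2 + 9×2 + 11×3 = 226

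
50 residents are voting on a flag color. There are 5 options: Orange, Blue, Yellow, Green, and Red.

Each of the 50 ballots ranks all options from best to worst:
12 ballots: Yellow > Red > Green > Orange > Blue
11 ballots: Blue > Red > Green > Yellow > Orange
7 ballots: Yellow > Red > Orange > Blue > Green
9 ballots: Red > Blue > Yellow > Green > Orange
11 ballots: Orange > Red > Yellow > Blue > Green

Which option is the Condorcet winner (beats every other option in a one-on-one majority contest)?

Red

Red vs Orange: 39–11
Red vs Blue: 39–11
Red vs Yellow: 31–19
Red vs Green: 50–0
Red beats every other option.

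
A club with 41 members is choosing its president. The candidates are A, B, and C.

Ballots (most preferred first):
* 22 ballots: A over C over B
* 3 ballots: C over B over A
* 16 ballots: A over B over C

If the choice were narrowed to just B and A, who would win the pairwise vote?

A

B is ranked above A on 3 ballots; A above B on 38.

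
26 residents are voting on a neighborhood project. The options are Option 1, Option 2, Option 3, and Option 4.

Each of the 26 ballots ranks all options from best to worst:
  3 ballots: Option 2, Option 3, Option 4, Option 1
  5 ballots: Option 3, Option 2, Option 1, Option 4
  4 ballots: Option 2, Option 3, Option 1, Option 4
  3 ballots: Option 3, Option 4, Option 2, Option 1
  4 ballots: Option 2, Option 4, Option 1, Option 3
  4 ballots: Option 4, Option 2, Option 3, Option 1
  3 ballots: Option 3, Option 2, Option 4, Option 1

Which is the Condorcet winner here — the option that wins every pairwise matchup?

Option 2 vs Option 1: 26–0
Option 2 vs Option 3: 15–11
Option 2 vs Option 4: 19–7
Option 2 beats every other option.

Option 2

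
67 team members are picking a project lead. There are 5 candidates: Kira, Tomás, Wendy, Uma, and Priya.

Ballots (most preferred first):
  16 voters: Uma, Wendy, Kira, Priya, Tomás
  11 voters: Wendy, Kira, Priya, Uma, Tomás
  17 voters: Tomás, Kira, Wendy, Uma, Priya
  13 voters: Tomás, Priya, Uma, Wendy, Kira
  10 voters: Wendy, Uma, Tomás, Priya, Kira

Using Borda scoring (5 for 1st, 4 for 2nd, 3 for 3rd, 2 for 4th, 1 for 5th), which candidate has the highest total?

Kira: 16×3 + 11×4 + 17×4 + 13×1 + 10×1 = 183
Tomás: 16×1 + 11×1 + 17×5 + 13×5 + 10×3 = 207
Wendy: 16×4 + 11×5 + 17×3 + 13×2 + 10×5 = 246
Uma: 16×5 + 11×2 + 17×2 + 13×3 + 10×4 = 215
Priya: 16×2 + 11×3 + 17×1 + 13×4 + 10×2 = 154

Wendy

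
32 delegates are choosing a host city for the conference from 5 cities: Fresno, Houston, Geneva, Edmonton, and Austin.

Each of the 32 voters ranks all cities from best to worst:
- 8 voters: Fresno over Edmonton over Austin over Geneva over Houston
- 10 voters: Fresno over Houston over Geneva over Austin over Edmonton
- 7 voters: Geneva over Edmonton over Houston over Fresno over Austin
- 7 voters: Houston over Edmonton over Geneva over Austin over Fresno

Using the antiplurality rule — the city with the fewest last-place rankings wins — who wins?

Geneva

Last-place votes: Fresno 7, Houston 8, Geneva 0, Edmonton 10, Austin 7.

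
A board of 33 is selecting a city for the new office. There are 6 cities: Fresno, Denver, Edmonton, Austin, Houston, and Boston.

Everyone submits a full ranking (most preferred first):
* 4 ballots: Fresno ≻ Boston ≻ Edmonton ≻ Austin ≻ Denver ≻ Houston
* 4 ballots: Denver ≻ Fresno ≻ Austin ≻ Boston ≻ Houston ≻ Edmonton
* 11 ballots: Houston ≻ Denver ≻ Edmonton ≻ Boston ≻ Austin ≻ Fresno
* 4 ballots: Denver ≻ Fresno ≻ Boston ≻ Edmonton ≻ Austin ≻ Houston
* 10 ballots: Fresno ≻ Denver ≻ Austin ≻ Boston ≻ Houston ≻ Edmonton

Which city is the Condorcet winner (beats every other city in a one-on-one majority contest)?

Denver

Denver vs Fresno: 19–14
Denver vs Edmonton: 29–4
Denver vs Austin: 29–4
Denver vs Houston: 22–11
Denver vs Boston: 29–4
Denver beats every other city.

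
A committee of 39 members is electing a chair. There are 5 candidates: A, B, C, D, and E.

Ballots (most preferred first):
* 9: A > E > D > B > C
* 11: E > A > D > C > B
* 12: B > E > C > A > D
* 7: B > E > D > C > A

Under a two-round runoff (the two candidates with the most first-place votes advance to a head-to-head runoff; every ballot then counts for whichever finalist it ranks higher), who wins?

Round 1 first-place votes: A 9, B 19, C 0, D 0, E 11. B and E advance.
Runoff: B is ranked above E on 19 ballots, E above B on 20.

E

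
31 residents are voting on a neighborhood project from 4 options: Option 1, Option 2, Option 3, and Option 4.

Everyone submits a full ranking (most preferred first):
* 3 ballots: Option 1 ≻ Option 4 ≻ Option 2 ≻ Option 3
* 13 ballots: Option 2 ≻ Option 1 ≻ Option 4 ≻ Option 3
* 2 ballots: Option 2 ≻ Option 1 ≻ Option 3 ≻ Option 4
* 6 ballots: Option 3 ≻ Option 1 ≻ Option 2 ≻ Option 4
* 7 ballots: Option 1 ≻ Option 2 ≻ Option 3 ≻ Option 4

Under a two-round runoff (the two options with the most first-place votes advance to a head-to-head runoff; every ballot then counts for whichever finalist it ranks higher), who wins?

Option 1

Round 1 first-place votes: Option 1 10, Option 2 15, Option 3 6, Option 4 0. Option 2 and Option 1 advance.
Runoff: Option 2 is ranked above Option 1 on 15 ballots, Option 1 above Option 2 on 16.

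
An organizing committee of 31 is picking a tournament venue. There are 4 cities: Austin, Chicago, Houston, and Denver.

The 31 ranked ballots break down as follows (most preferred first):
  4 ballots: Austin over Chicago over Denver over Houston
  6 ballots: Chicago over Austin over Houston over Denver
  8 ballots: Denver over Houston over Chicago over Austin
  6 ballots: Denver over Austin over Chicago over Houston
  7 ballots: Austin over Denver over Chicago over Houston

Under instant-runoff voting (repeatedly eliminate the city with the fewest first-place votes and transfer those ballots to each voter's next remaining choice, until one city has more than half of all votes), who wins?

Austin

Round 1: Austin 11, Chicago 6, Houston 0, Denver 14. Houston eliminated.
Round 2: Austin 11, Chicago 6, Denver 14. Chicago eliminated.
Round 3: Austin 17, Denver 14. Austin has a majority (≥16).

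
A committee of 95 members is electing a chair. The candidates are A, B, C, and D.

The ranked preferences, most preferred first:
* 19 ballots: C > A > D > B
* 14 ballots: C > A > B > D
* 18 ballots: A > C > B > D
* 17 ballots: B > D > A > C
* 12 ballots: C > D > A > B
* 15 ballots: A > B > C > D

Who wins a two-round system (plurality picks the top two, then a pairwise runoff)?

Round 1 first-place votes: A 33, B 17, C 45, D 0. C and A advance.
Runoff: C is ranked above A on 45 ballots, A above C on 50.

A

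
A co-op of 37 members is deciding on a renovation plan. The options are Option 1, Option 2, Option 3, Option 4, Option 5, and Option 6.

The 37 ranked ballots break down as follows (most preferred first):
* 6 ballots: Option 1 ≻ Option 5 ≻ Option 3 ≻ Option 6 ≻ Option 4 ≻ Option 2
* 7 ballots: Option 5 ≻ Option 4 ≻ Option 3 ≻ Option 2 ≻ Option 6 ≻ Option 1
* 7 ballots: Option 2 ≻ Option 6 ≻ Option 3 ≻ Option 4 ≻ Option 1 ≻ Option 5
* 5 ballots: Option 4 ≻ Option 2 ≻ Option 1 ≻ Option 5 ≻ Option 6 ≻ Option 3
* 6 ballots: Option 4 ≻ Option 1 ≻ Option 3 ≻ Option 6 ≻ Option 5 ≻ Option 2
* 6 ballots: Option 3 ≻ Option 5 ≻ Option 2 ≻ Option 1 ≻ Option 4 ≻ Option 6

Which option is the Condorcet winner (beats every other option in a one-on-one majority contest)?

Option 3 vs Option 1: 20–17
Option 3 vs Option 2: 25–12
Option 3 vs Option 4: 19–18
Option 3 vs Option 5: 19–18
Option 3 vs Option 6: 25–12
Option 3 beats every other option.

Option 3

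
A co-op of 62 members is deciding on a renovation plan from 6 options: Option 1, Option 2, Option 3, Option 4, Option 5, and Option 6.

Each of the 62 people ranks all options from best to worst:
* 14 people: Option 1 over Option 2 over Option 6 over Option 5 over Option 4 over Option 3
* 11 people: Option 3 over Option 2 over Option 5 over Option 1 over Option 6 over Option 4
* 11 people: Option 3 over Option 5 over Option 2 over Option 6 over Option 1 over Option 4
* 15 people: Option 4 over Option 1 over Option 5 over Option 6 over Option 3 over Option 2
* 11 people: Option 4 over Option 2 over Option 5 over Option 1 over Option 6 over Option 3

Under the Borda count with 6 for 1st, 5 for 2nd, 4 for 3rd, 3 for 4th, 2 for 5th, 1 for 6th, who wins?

Option 1: 14×6 + 11×3 + 11×2 + 15×5 + 11×3 = 247
Option 2: 14×5 + 11×5 + 11×4 + 15×1 + 11×5 = 239
Option 3: 14×1 + 11×6 + 11×6 + 15×2 + 11×1 = 187
Option 4: 14×2 + 11×1 + 11×1 + 15×6 + 11×6 = 206
Option 5: 14×3 + 11×4 + 11×5 + 15×4 + 11×4 = 245
Option 6: 14×4 + 11×2 + 11×3 + 15×3 + 11×2 = 178

Option 1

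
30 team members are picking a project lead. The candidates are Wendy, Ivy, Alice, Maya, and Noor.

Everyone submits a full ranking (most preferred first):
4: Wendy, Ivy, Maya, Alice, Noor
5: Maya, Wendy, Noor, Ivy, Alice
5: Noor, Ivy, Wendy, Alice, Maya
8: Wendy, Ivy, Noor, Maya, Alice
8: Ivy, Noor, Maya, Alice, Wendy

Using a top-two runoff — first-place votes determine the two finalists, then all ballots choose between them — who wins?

Wendy

Round 1 first-place votes: Wendy 12, Ivy 8, Alice 0, Maya 5, Noor 5. Wendy and Ivy advance.
Runoff: Wendy is ranked above Ivy on 17 ballots, Ivy above Wendy on 13.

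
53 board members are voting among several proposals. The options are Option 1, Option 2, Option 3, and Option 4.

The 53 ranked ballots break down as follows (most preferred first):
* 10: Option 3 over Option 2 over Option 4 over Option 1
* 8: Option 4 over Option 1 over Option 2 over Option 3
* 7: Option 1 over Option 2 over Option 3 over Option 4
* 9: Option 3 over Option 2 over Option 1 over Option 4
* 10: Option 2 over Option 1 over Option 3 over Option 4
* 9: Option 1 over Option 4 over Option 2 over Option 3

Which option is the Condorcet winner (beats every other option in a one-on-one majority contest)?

Option 2

Option 2 vs Option 1: 29–24
Option 2 vs Option 3: 34–19
Option 2 vs Option 4: 36–17
Option 2 beats every other option.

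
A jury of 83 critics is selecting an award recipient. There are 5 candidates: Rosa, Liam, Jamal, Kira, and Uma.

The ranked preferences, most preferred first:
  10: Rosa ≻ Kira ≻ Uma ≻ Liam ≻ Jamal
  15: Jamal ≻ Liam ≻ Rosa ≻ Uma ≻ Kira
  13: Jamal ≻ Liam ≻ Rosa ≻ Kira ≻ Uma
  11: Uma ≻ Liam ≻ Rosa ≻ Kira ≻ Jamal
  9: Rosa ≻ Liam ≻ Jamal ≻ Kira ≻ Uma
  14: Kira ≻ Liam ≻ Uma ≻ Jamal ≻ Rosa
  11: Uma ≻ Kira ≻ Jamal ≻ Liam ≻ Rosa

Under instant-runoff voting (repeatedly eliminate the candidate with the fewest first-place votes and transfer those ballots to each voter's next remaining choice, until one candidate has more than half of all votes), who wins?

Round 1: Rosa 19, Liam 0, Jamal 28, Kira 14, Uma 22. Liam eliminated.
Round 2: Rosa 19, Jamal 28, Kira 14, Uma 22. Kira eliminated.
Round 3: Rosa 19, Jamal 28, Uma 36. Rosa eliminated.
Round 4: Jamal 37, Uma 46. Uma has a majority (≥42).

Uma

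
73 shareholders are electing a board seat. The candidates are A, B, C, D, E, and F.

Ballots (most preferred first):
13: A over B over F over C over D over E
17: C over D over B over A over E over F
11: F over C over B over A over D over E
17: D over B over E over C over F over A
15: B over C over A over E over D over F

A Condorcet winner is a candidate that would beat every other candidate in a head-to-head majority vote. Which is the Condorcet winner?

B

B vs A: 60–13
B vs C: 45–28
B vs D: 39–34
B vs E: 73–0
B vs F: 62–11
B beats every other candidate.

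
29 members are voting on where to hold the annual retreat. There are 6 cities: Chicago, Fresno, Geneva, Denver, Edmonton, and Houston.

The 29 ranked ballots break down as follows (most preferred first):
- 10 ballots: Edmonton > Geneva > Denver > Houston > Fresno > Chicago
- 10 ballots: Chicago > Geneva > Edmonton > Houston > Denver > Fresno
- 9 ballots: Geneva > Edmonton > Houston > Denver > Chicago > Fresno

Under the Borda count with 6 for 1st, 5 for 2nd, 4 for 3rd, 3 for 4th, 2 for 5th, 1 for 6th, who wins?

Chicago: 10×1 + 10×6 + 9×2 = 88
Fresno: 10×2 + 10×1 + 9×1 = 39
Geneva: 10×5 + 10×5 + 9×6 = 154
Denver: 10×4 + 10×2 + 9×3 = 87
Edmonton: 10×6 + 10×4 + 9×5 = 145
Houston: 10×3 + 10×3 + 9×4 = 96

Geneva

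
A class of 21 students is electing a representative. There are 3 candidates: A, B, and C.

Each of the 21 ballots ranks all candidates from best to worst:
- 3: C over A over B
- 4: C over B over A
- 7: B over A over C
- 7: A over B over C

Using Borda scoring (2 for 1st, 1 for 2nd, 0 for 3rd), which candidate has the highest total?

A: 3×1 + 4×0 + 7×1 + 7×2 = 24
B: 3×0 + 4×1 + 7×2 + 7×1 = 25
C: 3×2 + 4×2 + 7×0 + 7×0 = 14

B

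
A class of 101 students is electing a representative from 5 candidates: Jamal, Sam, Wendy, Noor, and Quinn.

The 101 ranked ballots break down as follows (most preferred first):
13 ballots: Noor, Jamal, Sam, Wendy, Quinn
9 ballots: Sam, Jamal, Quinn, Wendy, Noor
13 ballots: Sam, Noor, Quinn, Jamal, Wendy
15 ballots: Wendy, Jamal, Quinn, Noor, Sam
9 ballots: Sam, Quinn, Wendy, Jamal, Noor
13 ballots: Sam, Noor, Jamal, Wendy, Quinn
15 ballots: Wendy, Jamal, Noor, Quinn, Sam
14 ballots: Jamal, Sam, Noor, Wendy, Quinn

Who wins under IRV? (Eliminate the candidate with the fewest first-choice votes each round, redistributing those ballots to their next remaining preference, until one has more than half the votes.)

Round 1: Jamal 14, Sam 44, Wendy 30, Noor 13, Quinn 0. Quinn eliminated.
Round 2: Jamal 14, Sam 44, Wendy 30, Noor 13. Noor eliminated.
Round 3: Jamal 27, Sam 44, Wendy 30. Jamal eliminated.
Round 4: Sam 71, Wendy 30. Sam has a majority (≥51).

Sam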